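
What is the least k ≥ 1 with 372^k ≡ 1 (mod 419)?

The order of 372 must divide φ(419) = 419 − 1 = 418 = 2 · 11 · 19.
Divisors of 418: 1, 2, 11, 19, 22, 38, 209, 418.
Test each divisor d:
372^1 ≡ 372 (mod 419)
372^2 ≡ 114 (mod 419)
372^11 ≡ 171 (mod 419)
372^19 ≡ 418 (mod 419)
372^22 ≡ 330 (mod 419)
372^38 ≡ 1 (mod 419) ✓
The smallest such exponent is 38, so the order of 372 is 38.

38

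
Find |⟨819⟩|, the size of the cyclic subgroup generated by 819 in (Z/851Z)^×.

396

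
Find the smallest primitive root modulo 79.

3

φ(79) = 79 − 1 = 78 = 2 · 3 · 13.
g is a primitive root iff g^(78/q) ≢ 1 (mod 79) for each prime q ∈ {2, 3, 13}.
g = 2: 2^39 ≡ 1 — hits 1, so not a primitive root.
g = 3: 3^39 ≡ 78; 3^26 ≡ 23; 3^6 ≡ 18 — none is 1, so 3 is a primitive root.
So 3 is the smallest generator of (Z/79Z)^×.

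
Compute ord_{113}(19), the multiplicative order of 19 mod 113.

ord(19) | φ(113) = 113 − 1 = 112 = 2^4 · 7.
Divisors of 112: 1, 2, 4, 7, 8, 14, 16, 28, 56, 112.
Evaluate successive powers at the divisors of 112:
19^1 ≡ 19
19^2 ≡ 22
19^4 ≡ 32
19^7 ≡ 42
19^8 ≡ 7
19^14 ≡ 69
19^16 ≡ 49
19^28 ≡ 15
19^56 ≡ 112
19^112 ≡ 1
Therefore the multiplicative order of 19 modulo 113 is 112.

112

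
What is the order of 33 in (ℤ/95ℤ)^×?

36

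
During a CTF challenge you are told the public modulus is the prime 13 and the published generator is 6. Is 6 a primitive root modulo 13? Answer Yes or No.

Yes

φ(13) = 13 − 1 = 12 = 2^2 · 3.
6 is a primitive root mod 13 iff 6^(φ(13)/q) ≢ 1 for every prime q | φ(13), i.e. q ∈ {2, 3}.
6^6 ≡ 12 (mod 13)  [q = 2: ≢ 1 ✓]
6^4 ≡ 9 (mod 13)  [q = 3: ≢ 1 ✓]
None equal 1, so ord_13(6) = 12: 6 is a primitive root.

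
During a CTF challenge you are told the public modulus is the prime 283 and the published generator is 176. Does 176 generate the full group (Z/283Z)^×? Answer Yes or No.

φ(283) = 283 − 1 = 282 = 2 · 3 · 47.
Test 176^(282/q) mod 283 for each prime factor q of 282:
176^141 ≡ 1 (mod 283)  [q = 2: ≡ 1 ✗]
176^94 ≡ 44 (mod 283)  [q = 3: ≢ 1 ✓]
176^6 ≡ 134 (mod 283)  [q = 47: ≢ 1 ✓]
Since 176^141 ≡ 1, the order of 176 divides 141 < 282, so 176 is not a primitive root.

No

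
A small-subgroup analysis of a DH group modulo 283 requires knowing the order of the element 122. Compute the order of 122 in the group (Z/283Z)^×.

The order of 122 must divide φ(283) = 283 − 1 = 282 = 2 · 3 · 47.
Divisors of 282: 1, 2, 3, 6, 47, 94, 141, 282.
Test each divisor d:
122^1 ≡ 122 (mod 283)
122^2 ≡ 168 (mod 283)
122^3 ≡ 120 (mod 283)
122^6 ≡ 250 (mod 283)
122^47 ≡ 282 (mod 283)
122^94 ≡ 1 (mod 283) ✓
The smallest such exponent is 94, so the order of 122 is 94.

94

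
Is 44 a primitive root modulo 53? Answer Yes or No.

φ(53) = 53 − 1 = 52 = 2^2 · 13.
It suffices to check that the order of 44 is not a proper divisor of 52: compute 44^(52/q) for q ∈ {2, 13}.
44^26 ≡ 1 (mod 53)  [q = 2: ≡ 1 ✗]
44^4 ≡ 42 (mod 53)  [q = 13: ≢ 1 ✓]
The check at q = 2 fails, so 44 generates a proper subgroup.

No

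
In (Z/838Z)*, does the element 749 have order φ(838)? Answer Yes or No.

φ(838) = φ(2)·φ(419) = 1·418 = 418 = 2 · 11 · 19.
Test 749^(418/q) mod 838 for each prime factor q of 418:
749^209 ≡ 1 (mod 838)  [q = 2: ≡ 1 ✗]
749^38 ≡ 1 (mod 838)  [q = 11: ≡ 1 ✗]
749^22 ≡ 627 (mod 838)  [q = 19: ≢ 1 ✓]
Since 749^209 ≡ 1, the order of 749 divides 209 < 418, so 749 is not a primitive root.

No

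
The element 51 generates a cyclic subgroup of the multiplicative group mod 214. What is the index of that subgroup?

1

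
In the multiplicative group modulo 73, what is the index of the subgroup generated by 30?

Since 30 ∈ (Z/73Z)^×, its order divides φ(73) = 73 − 1 = 72 = 2^3 · 3^2.
Divisors of 72: 1, 2, 3, 4, 6, 8, 9, 12, 18, 24, 36, 72.
Check 30^d mod 73 for each divisor in increasing order:
30^1 ≡ 30
30^2 ≡ 24
30^3 ≡ 63
30^4 ≡ 65
30^6 ≡ 27
30^8 ≡ 64
30^9 ≡ 22
30^12 ≡ 72
30^18 ≡ 46
30^24 ≡ 1
Thus |⟨30⟩| = ord(30) = 24.
[(Z/73Z)^× : ⟨30⟩] = 72/24 = 3.

3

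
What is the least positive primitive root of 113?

3

φ(113) = 113 − 1 = 112 = 2^4 · 7.
g is a primitive root iff g^(112/q) ≢ 1 (mod 113) for each prime q ∈ {2, 7}.
g = 2: 2^56 ≡ 1 — hits 1, so not a primitive root.
g = 3: 3^56 ≡ 112; 3^16 ≡ 49 — none is 1, so 3 is a primitive root.
So 3 is the smallest generator of (Z/113Z)^×.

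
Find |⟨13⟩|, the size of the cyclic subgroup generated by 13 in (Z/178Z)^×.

By Lagrange's theorem, ord_178(13) divides φ(178) = φ(2)·φ(89) = 1·88 = 88 = 2^3 · 11.
Divisors of 88: 1, 2, 4, 8, 11, 22, 44, 88.
Evaluate successive powers at the divisors of 88:
13^1 ≡ 13 (mod 178)
13^2 ≡ 169 (mod 178)
13^4 ≡ 81 (mod 178)
13^8 ≡ 153 (mod 178)
13^11 ≡ 77 (mod 178)
13^22 ≡ 55 (mod 178)
13^44 ≡ 177 (mod 178)
13^88 ≡ 1 (mod 178) ✓
So ord_178(13) = 88.

88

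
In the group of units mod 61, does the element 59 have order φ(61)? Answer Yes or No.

Yes

φ(61) = 61 − 1 = 60 = 2^2 · 3 · 5.
59 is a primitive root mod 61 iff 59^(φ(61)/q) ≢ 1 for every prime q | φ(61), i.e. q ∈ {2, 3, 5}.
59^30 ≡ 60 (mod 61)  [q = 2: ≢ 1 ✓]
59^20 ≡ 47 (mod 61)  [q = 3: ≢ 1 ✓]
59^12 ≡ 9 (mod 61)  [q = 5: ≢ 1 ✓]
None equal 1, so ord_61(59) = 60: 59 is a primitive root.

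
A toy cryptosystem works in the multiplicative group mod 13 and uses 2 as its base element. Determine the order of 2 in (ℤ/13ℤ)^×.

ord(2) | φ(13) = 13 − 1 = 12 = 2^2 · 3.
Divisors of 12: 1, 2, 3, 4, 6, 12.
Check 2^d mod 13 for each divisor in increasing order:
2^1 ≡ 2
2^2 ≡ 4
2^3 ≡ 8
2^4 ≡ 3
2^6 ≡ 12
2^12 ≡ 1
Hence ord(2) = 12.

12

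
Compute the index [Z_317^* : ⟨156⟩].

4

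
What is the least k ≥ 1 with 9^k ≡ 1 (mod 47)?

By Lagrange's theorem, ord_47(9) divides φ(47) = 47 − 1 = 46 = 2 · 23.
Divisors of 46: 1, 2, 23, 46.
Evaluate successive powers at the divisors of 46:
9^1 ≡ 9 (mod 47)
9^2 ≡ 34 (mod 47)
9^23 ≡ 1 (mod 47) ✓
Therefore the multiplicative order of 9 modulo 47 is 23.

23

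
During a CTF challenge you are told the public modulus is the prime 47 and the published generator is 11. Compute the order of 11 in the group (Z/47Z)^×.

46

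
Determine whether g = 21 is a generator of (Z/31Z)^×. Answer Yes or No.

Yes

φ(31) = 31 − 1 = 30 = 2 · 3 · 5.
Test 21^(30/q) mod 31 for each prime factor q of 30:
21^15 ≡ 30 (mod 31)  [q = 2: ≢ 1 ✓]
21^10 ≡ 5 (mod 31)  [q = 3: ≢ 1 ✓]
21^6 ≡ 2 (mod 31)  [q = 5: ≢ 1 ✓]
All checks pass, so 21 has order 30 and is a primitive root modulo 31.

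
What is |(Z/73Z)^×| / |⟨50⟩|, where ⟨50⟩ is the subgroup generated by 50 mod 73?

2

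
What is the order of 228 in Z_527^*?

ord(228) | φ(527) = φ(17·31) = (17−1)·(31−1) = 16·30 = 480 = 2^5 · 3 · 5.
Divisors of 480: 1, 2, 3, 4, 5, 6, 8, 10, 12, 15, 16, 20, 24, 30, 32, 40, 48, 60, 80, 96, 120, 160, 240, 480.
Check 228^d mod 527 for each divisor in increasing order:
228^1 ≡ 228 (mod 527)
228^2 ≡ 338 (mod 527)
228^3 ≡ 122 (mod 527)
228^4 ≡ 412 (mod 527)
228^5 ≡ 130 (mod 527)
228^6 ≡ 128 (mod 527)
228^8 ≡ 50 (mod 527)
228^10 ≡ 36 (mod 527)
228^12 ≡ 47 (mod 527)
228^15 ≡ 464 (mod 527)
228^16 ≡ 392 (mod 527)
228^20 ≡ 242 (mod 527)
228^24 ≡ 101 (mod 527)
228^30 ≡ 280 (mod 527)
228^32 ≡ 307 (mod 527)
228^40 ≡ 67 (mod 527)
228^48 ≡ 188 (mod 527)
228^60 ≡ 404 (mod 527)
228^80 ≡ 273 (mod 527)
228^96 ≡ 35 (mod 527)
228^120 ≡ 373 (mod 527)
228^160 ≡ 222 (mod 527)
228^240 ≡ 1 (mod 527) ✓
Hence ord(228) = 240.

240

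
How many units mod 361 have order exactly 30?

0

φ(361) = φ(19^2) = 19·(19−1) = 342 = 2 · 3^2 · 19.
(Z/361Z)^× is cyclic (|G| = 342); a cyclic group of order m has exactly φ(d) elements of each order d | m, and none otherwise.
Here 342 is not a multiple of 30, so there are no elements of order 30.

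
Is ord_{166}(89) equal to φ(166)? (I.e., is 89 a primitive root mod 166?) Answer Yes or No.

Yes

φ(166) = φ(2)·φ(83) = 1·82 = 82 = 2 · 41.
89 is a primitive root mod 166 iff 89^(φ(166)/q) ≢ 1 for every prime q | φ(166), i.e. q ∈ {2, 41}.
89^41 ≡ 165 (mod 166)  [q = 2: ≢ 1 ✓]
89^2 ≡ 119 (mod 166)  [q = 41: ≢ 1 ✓]
All checks pass, so 89 has order 82 and is a primitive root modulo 166.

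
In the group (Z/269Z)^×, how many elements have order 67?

66

φ(269) = 269 − 1 = 268 = 2^2 · 67.
Since (Z/269Z)^× is cyclic of order 268, the number of elements of order d is φ(d) when d | 268 and 0 otherwise.
67 | 268, and φ(67) = 67 − 1 = 66.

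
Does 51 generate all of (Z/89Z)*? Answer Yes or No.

Yes

φ(89) = 89 − 1 = 88 = 2^3 · 11.
It suffices to check that the order of 51 is not a proper divisor of 88: compute 51^(88/q) for q ∈ {2, 11}.
51^44 ≡ 88 (mod 89)  [q = 2: ≢ 1 ✓]
51^8 ≡ 67 (mod 89)  [q = 11: ≢ 1 ✓]
All checks pass, so 51 has order 88 and is a primitive root modulo 89.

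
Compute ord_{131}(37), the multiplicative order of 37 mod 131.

130

ord(37) | φ(131) = 131 − 1 = 130 = 2 · 5 · 13.
Divisors of 130: 1, 2, 5, 10, 13, 26, 65, 130.
Compute 37^d (mod 131) for the divisors d until we hit 1:
37^1 ≡ 37 (mod 131)
37^2 ≡ 59 (mod 131)
37^5 ≡ 24 (mod 131)
37^10 ≡ 52 (mod 131)
37^13 ≡ 70 (mod 131)
37^26 ≡ 53 (mod 131)
37^65 ≡ 130 (mod 131)
37^130 ≡ 1 (mod 131) ✓
The smallest such exponent is 130, so the order of 37 is 130.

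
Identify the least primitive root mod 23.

5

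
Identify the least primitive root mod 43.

φ(43) = 43 − 1 = 42 = 2 · 3 · 7.
g is a primitive root iff g^(42/q) ≢ 1 (mod 43) for each prime q ∈ {2, 3, 7}.
g = 2: 2^21 ≡ 42; 2^14 ≡ 1 — hits 1, so not a primitive root.
g = 3: 3^21 ≡ 42; 3^14 ≡ 36; 3^6 ≡ 41 — none is 1, so 3 is a primitive root.
So 3 is the smallest generator of (Z/43Z)^×.

3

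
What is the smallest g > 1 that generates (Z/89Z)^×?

φ(89) = 89 − 1 = 88 = 2^3 · 11.
Test candidates g = 2, 3, … against the prime factors q ∈ {2, 11} of φ(89): g is a generator iff g^(88/q) ≢ 1 for every such q.
g = 2: 2^44 ≡ 1 — hits 1, so not a primitive root.
g = 3: 3^44 ≡ 88; 3^8 ≡ 64 — none is 1, so 3 is a primitive root.
Hence the least primitive root of 89 is 3.

3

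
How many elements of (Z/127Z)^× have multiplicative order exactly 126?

φ(127) = 127 − 1 = 126 = 2 · 3^2 · 7.
In a cyclic group of order 126, there are φ(d) elements of order d for each divisor d of 126, and zero for non-divisors.
126 = 2 · 3^2 · 7 divides 126, and φ(126) = 36.

36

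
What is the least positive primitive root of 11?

φ(11) = 11 − 1 = 10 = 2 · 5.
Test candidates g = 2, 3, … against the prime factors q ∈ {2, 5} of φ(11): g is a generator iff g^(10/q) ≢ 1 for every such q.
g = 2: 2^5 ≡ 10; 2^2 ≡ 4 — none is 1, so 2 is a primitive root.
So 2 is the smallest generator of (Z/11Z)^×.

2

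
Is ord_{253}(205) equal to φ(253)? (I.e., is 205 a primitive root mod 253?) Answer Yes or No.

No

253 = 11 · 23 is a product of two distinct odd primes, so (Z/253Z)^× ≅ (Z/11Z)^× × (Z/23Z)^× is not cyclic.
No primitive root modulo 253 exists; in particular 205 is not one.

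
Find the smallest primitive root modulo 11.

2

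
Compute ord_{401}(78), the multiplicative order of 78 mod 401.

200

By Lagrange's theorem, ord_401(78) divides φ(401) = 401 − 1 = 400 = 2^4 · 5^2.
Divisors of 400: 1, 2, 4, 5, 8, 10, 16, 20, 25, 40, 50, 80, 100, 200, 400.
Compute 78^d (mod 401) for the divisors d until we hit 1:
78^1 ≡ 78 (mod 401)
78^2 ≡ 69 (mod 401)
78^4 ≡ 350 (mod 401)
78^5 ≡ 32 (mod 401)
78^8 ≡ 195 (mod 401)
78^10 ≡ 222 (mod 401)
78^16 ≡ 331 (mod 401)
78^20 ≡ 362 (mod 401)
78^25 ≡ 356 (mod 401)
78^40 ≡ 318 (mod 401)
78^50 ≡ 20 (mod 401)
78^80 ≡ 72 (mod 401)
78^100 ≡ 400 (mod 401)
78^200 ≡ 1 (mod 401) ✓
Hence ord(78) = 200.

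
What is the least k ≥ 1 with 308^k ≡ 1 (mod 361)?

171

Since 308 ∈ (Z/361Z)^×, its order divides φ(361) = φ(19^2) = 19·(19−1) = 342 = 2 · 3^2 · 19.
Divisors of 342: 1, 2, 3, 6, 9, 18, 19, 38, 57, 114, 171, 342.
Test each divisor d:
308^1 ≡ 308 (mod 361)
308^2 ≡ 282 (mod 361)
308^3 ≡ 216 (mod 361)
308^6 ≡ 87 (mod 361)
308^9 ≡ 20 (mod 361)
308^18 ≡ 39 (mod 361)
308^19 ≡ 99 (mod 361)
308^38 ≡ 54 (mod 361)
308^57 ≡ 292 (mod 361)
308^114 ≡ 68 (mod 361)
308^171 ≡ 1 (mod 361) ✓
Therefore the multiplicative order of 308 modulo 361 is 171.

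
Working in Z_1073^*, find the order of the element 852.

28

Since 852 ∈ (Z/1073Z)^×, its order divides φ(1073) = φ(29·37) = (29−1)·(37−1) = 28·36 = 1008 = 2^4 · 3^2 · 7.
Divisors of 1008: 1, 2, 3, 4, 6, 7, 8, 9, 12, 14, 16, 18, 21, 24, 28, 36, 42, 48, 56, 63, 72, 84, 112, 126, 144, 168, 252, 336, 504, 1008.
Evaluate successive powers at the divisors of 1008:
852^1 ≡ 852 (mod 1073)
852^2 ≡ 556 (mod 1073)
852^3 ≡ 519 (mod 1073)
852^4 ≡ 112 (mod 1073)
852^6 ≡ 38 (mod 1073)
852^7 ≡ 186 (mod 1073)
852^8 ≡ 741 (mod 1073)
852^9 ≡ 408 (mod 1073)
852^12 ≡ 371 (mod 1073)
852^14 ≡ 260 (mod 1073)
852^16 ≡ 778 (mod 1073)
852^18 ≡ 149 (mod 1073)
852^21 ≡ 75 (mod 1073)
852^24 ≡ 297 (mod 1073)
852^28 ≡ 1 (mod 1073) ✓
The smallest such exponent is 28, so the order of 852 is 28.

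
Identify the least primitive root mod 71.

φ(71) = 71 − 1 = 70 = 2 · 5 · 7.
Test candidates g = 2, 3, … against the prime factors q ∈ {2, 5, 7} of φ(71): g is a generator iff g^(70/q) ≢ 1 for every such q.
g = 2: 2^35 ≡ 1 — hits 1, so not a primitive root.
g = 3: 3^35 ≡ 1 — hits 1, so not a primitive root.
g = 4: 4^35 ≡ 1 — hits 1, so not a primitive root.
g = 5: 5^35 ≡ 1 — hits 1, so not a primitive root.
g = 6: 6^35 ≡ 1 — hits 1, so not a primitive root.
g = 7: 7^35 ≡ 70; 7^14 ≡ 54; 7^10 ≡ 45 — none is 1, so 7 is a primitive root.
So 7 is the smallest generator of (Z/71Z)^×.

7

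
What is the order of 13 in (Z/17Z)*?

4

By Lagrange's theorem, ord_17(13) divides φ(17) = 17 − 1 = 16 = 2^4.
Divisors of 16: 1, 2, 4, 8, 16.
Compute 13^d (mod 17) for the divisors d until we hit 1:
13^1 ≡ 13 (mod 17)
13^2 ≡ 16 (mod 17)
13^4 ≡ 1 (mod 17) ✓
Hence ord(13) = 4.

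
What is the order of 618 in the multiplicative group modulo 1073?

Since 618 ∈ (Z/1073Z)^×, its order divides φ(1073) = φ(29·37) = (29−1)·(37−1) = 28·36 = 1008 = 2^4 · 3^2 · 7.
Divisors of 1008: 1, 2, 3, 4, 6, 7, 8, 9, 12, 14, 16, 18, 21, 24, 28, 36, 42, 48, 56, 63, 72, 84, 112, 126, 144, 168, 252, 336, 504, 1008.
Check 618^d mod 1073 for each divisor in increasing order:
618^1 ≡ 618
618^2 ≡ 1009
618^3 ≡ 149
618^4 ≡ 877
618^6 ≡ 741
618^7 ≡ 840
618^8 ≡ 861
618^9 ≡ 963
618^12 ≡ 778
618^14 ≡ 639
618^16 ≡ 951
618^18 ≡ 297
618^21 ≡ 260
618^24 ≡ 112
618^28 ≡ 581
618^36 ≡ 223
618^42 ≡ 1
Therefore the multiplicative order of 618 modulo 1073 is 42.

42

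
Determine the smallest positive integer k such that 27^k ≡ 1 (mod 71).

The order of 27 must divide φ(71) = 71 − 1 = 70 = 2 · 5 · 7.
Divisors of 70: 1, 2, 5, 7, 10, 14, 35, 70.
Test each divisor d:
27^1 ≡ 27
27^2 ≡ 19
27^5 ≡ 20
27^7 ≡ 25
27^10 ≡ 45
27^14 ≡ 57
27^35 ≡ 1
The smallest such exponent is 35, so the order of 27 is 35.

35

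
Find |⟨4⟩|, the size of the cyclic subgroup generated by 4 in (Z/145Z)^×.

ord(4) | φ(145) = φ(5·29) = (5−1)·(29−1) = 4·28 = 112 = 2^4 · 7.
Divisors of 112: 1, 2, 4, 7, 8, 14, 16, 28, 56, 112.
Check 4^d mod 145 for each divisor in increasing order:
4^1 ≡ 4
4^2 ≡ 16
4^4 ≡ 111
4^7 ≡ 144
4^8 ≡ 141
4^14 ≡ 1
Hence ord(4) = 14.

14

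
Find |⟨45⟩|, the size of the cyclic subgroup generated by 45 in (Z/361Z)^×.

57

The order of 45 must divide φ(361) = φ(19^2) = 19·(19−1) = 342 = 2 · 3^2 · 19.
Divisors of 342: 1, 2, 3, 6, 9, 18, 19, 38, 57, 114, 171, 342.
Test each divisor d:
45^1 ≡ 45
45^2 ≡ 220
45^3 ≡ 153
45^6 ≡ 305
45^9 ≡ 96
45^18 ≡ 191
45^19 ≡ 292
45^38 ≡ 68
45^57 ≡ 1
The smallest such exponent is 57, so the order of 45 is 57.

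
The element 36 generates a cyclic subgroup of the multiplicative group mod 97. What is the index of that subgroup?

By Lagrange's theorem, ord_97(36) divides φ(97) = 97 − 1 = 96 = 2^5 · 3.
Divisors of 96: 1, 2, 3, 4, 6, 8, 12, 16, 24, 32, 48, 96.
Evaluate successive powers at the divisors of 96:
36^1 ≡ 36
36^2 ≡ 35
36^3 ≡ 96
36^4 ≡ 61
36^6 ≡ 1
Thus |⟨36⟩| = ord(36) = 6.
The index is φ(97) / ord(36) = 96 / 6 = 16.

16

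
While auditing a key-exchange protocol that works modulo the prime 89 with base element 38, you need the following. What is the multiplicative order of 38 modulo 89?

ord(38) | φ(89) = 89 − 1 = 88 = 2^3 · 11.
Divisors of 88: 1, 2, 4, 8, 11, 22, 44, 88.
Compute 38^d (mod 89) for the divisors d until we hit 1:
38^1 ≡ 38 (mod 89)
38^2 ≡ 20 (mod 89)
38^4 ≡ 44 (mod 89)
38^8 ≡ 67 (mod 89)
38^11 ≡ 12 (mod 89)
38^22 ≡ 55 (mod 89)
38^44 ≡ 88 (mod 89)
38^88 ≡ 1 (mod 89) ✓
Therefore the multiplicative order of 38 modulo 89 is 88.

88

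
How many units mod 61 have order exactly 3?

2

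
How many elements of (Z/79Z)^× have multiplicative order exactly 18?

0

φ(79) = 79 − 1 = 78 = 2 · 3 · 13.
(Z/79Z)^× is cyclic (|G| = 78); a cyclic group of order m has exactly φ(d) elements of each order d | m, and none otherwise.
Here 78 is not a multiple of 18, so there are no elements of order 18.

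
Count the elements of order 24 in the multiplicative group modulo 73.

8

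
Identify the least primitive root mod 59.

2

φ(59) = 59 − 1 = 58 = 2 · 29.
g is a primitive root iff g^(58/q) ≢ 1 (mod 59) for each prime q ∈ {2, 29}.
g = 2: 2^29 ≡ 58; 2^2 ≡ 4 — none is 1, so 2 is a primitive root.
Hence the least primitive root of 59 is 2.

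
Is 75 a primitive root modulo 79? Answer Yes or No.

Yes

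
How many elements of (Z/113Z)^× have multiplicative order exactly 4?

2

φ(113) = 113 − 1 = 112 = 2^4 · 7.
Since (Z/113Z)^× is cyclic of order 112, the number of elements of order d is φ(d) when d | 112 and 0 otherwise.
4 = 2^2 divides 112, and φ(4) = 2.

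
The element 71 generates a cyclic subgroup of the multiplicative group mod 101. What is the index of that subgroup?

The order of 71 must divide φ(101) = 101 − 1 = 100 = 2^2 · 5^2.
Divisors of 100: 1, 2, 4, 5, 10, 20, 25, 50, 100.
Test each divisor d:
71^1 ≡ 71
71^2 ≡ 92
71^4 ≡ 81
71^5 ≡ 95
71^10 ≡ 36
71^20 ≡ 84
71^25 ≡ 1
The order of 71 is 25, so the subgroup it generates has 25 elements.
[(Z/101Z)^× : ⟨71⟩] = 100/25 = 4.

4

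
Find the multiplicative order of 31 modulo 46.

11

ord(31) | φ(46) = φ(2)·φ(23) = 1·22 = 22 = 2 · 11.
Divisors of 22: 1, 2, 11, 22.
Test each divisor d:
31^1 ≡ 31 (mod 46)
31^2 ≡ 41 (mod 46)
31^11 ≡ 1 (mod 46) ✓
So ord_46(31) = 11.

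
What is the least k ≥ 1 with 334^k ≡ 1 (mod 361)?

The order of 334 must divide φ(361) = φ(19^2) = 19·(19−1) = 342 = 2 · 3^2 · 19.
Divisors of 342: 1, 2, 3, 6, 9, 18, 19, 38, 57, 114, 171, 342.
Check 334^d mod 361 for each divisor in increasing order:
334^1 ≡ 334 (mod 361)
334^2 ≡ 7 (mod 361)
334^3 ≡ 172 (mod 361)
334^6 ≡ 343 (mod 361)
334^9 ≡ 153 (mod 361)
334^18 ≡ 305 (mod 361)
334^19 ≡ 68 (mod 361)
334^38 ≡ 292 (mod 361)
334^57 ≡ 1 (mod 361) ✓
The smallest such exponent is 57, so the order of 334 is 57.

57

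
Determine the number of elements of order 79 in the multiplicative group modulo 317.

φ(317) = 317 − 1 = 316 = 2^2 · 79.
In a cyclic group of order 316, there are φ(d) elements of order d for each divisor d of 316, and zero for non-divisors.
79 | 316, and φ(79) = 79 − 1 = 78.

78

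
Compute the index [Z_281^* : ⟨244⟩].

ord(244) | φ(281) = 281 − 1 = 280 = 2^3 · 5 · 7.
Divisors of 280: 1, 2, 4, 5, 7, 8, 10, 14, 20, 28, 35, 40, 56, 70, 140, 280.
Evaluate successive powers at the divisors of 280:
244^1 ≡ 244 (mod 281)
244^2 ≡ 245 (mod 281)
244^4 ≡ 172 (mod 281)
244^5 ≡ 99 (mod 281)
244^7 ≡ 89 (mod 281)
244^8 ≡ 79 (mod 281)
244^10 ≡ 247 (mod 281)
244^14 ≡ 53 (mod 281)
244^20 ≡ 32 (mod 281)
244^28 ≡ 280 (mod 281)
244^35 ≡ 192 (mod 281)
244^40 ≡ 181 (mod 281)
244^56 ≡ 1 (mod 281) ✓
Thus |⟨244⟩| = ord(244) = 56.
Index = |(Z/281Z)^×| / |⟨244⟩| = 280 / 56 = 5.

5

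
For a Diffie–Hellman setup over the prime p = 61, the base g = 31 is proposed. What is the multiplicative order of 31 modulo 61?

60

By Lagrange's theorem, ord_61(31) divides φ(61) = 61 − 1 = 60 = 2^2 · 3 · 5.
Divisors of 60: 1, 2, 3, 4, 5, 6, 10, 12, 15, 20, 30, 60.
Evaluate successive powers at the divisors of 60:
31^1 ≡ 31 (mod 61)
31^2 ≡ 46 (mod 61)
31^3 ≡ 23 (mod 61)
31^4 ≡ 42 (mod 61)
31^5 ≡ 21 (mod 61)
31^6 ≡ 41 (mod 61)
31^10 ≡ 14 (mod 61)
31^12 ≡ 34 (mod 61)
31^15 ≡ 50 (mod 61)
31^20 ≡ 13 (mod 61)
31^30 ≡ 60 (mod 61)
31^60 ≡ 1 (mod 61) ✓
So ord_61(31) = 60.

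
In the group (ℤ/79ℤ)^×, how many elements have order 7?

φ(79) = 79 − 1 = 78 = 2 · 3 · 13.
In a cyclic group of order 78, there are φ(d) elements of order d for each divisor d of 78, and zero for non-divisors.
7 does not divide 78, so no element of (Z/79Z)^× has order 7.

0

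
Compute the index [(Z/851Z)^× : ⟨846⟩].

2

The order of 846 must divide φ(851) = φ(23·37) = (23−1)·(37−1) = 22·36 = 792 = 2^3 · 3^2 · 11.
Divisors of 792: 1, 2, 3, 4, 6, 8, 9, 11, 12, 18, 22, 24, 33, 36, 44, 66, 72, 88, 99, 132, 198, 264, 396, 792.
Compute 846^d (mod 851) for the divisors d until we hit 1:
846^1 ≡ 846
846^2 ≡ 25
846^3 ≡ 726
846^4 ≡ 625
846^6 ≡ 307
846^8 ≡ 16
846^9 ≡ 771
846^11 ≡ 553
846^12 ≡ 639
846^18 ≡ 443
846^22 ≡ 300
846^24 ≡ 692
846^33 ≡ 806
846^36 ≡ 519
846^44 ≡ 645
846^66 ≡ 323
846^72 ≡ 445
846^88 ≡ 737
846^99 ≡ 783
846^132 ≡ 507
846^198 ≡ 369
846^264 ≡ 47
846^396 ≡ 1
Thus |⟨846⟩| = ord(846) = 396.
Index = |(Z/851Z)^×| / |⟨846⟩| = 792 / 396 = 2.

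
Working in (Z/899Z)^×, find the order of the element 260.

30

The order of 260 must divide φ(899) = φ(29·31) = (29−1)·(31−1) = 28·30 = 840 = 2^3 · 3 · 5 · 7.
Divisors of 840: 1, 2, 3, 4, 5, 6, 7, 8, 10, 12, 14, 15, 20, 21, 24, 28, 30, 35, 40, 42, 56, 60, 70, 84, 105, 120, 140, 168, 210, 280, 420, 840.
Check 260^d mod 899 for each divisor in increasing order:
260^1 ≡ 260 (mod 899)
260^2 ≡ 175 (mod 899)
260^3 ≡ 550 (mod 899)
260^4 ≡ 59 (mod 899)
260^5 ≡ 57 (mod 899)
260^6 ≡ 436 (mod 899)
260^7 ≡ 86 (mod 899)
260^8 ≡ 784 (mod 899)
260^10 ≡ 552 (mod 899)
260^12 ≡ 407 (mod 899)
260^14 ≡ 204 (mod 899)
260^15 ≡ 898 (mod 899)
260^20 ≡ 842 (mod 899)
260^21 ≡ 463 (mod 899)
260^24 ≡ 233 (mod 899)
260^28 ≡ 262 (mod 899)
260^30 ≡ 1 (mod 899) ✓
Therefore the multiplicative order of 260 modulo 899 is 30.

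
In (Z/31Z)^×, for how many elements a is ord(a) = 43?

φ(31) = 31 − 1 = 30 = 2 · 3 · 5.
Since (Z/31Z)^× is cyclic of order 30, the number of elements of order d is φ(d) when d | 30 and 0 otherwise.
Since 43 ∤ 30, the count is 0.

0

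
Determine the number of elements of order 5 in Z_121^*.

4

φ(121) = φ(11^2) = 11·(11−1) = 110 = 2 · 5 · 11.
Since (Z/121Z)^× is cyclic of order 110, the number of elements of order d is φ(d) when d | 110 and 0 otherwise.
5 | 110, and φ(5) = 5 − 1 = 4.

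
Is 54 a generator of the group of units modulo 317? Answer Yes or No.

No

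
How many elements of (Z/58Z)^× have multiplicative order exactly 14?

φ(58) = φ(2)·φ(29) = 1·28 = 28 = 2^2 · 7.
Since (Z/58Z)^× is cyclic of order 28, the number of elements of order d is φ(d) when d | 28 and 0 otherwise.
14 = 2 · 7 divides 28, and φ(14) = 6.

6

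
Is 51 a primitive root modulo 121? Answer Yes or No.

Yes

φ(121) = φ(11^2) = 11·(11−1) = 110 = 2 · 5 · 11.
Test 51^(110/q) mod 121 for each prime factor q of 110:
51^55 ≡ 120 (mod 121)  [q = 2: ≢ 1 ✓]
51^22 ≡ 27 (mod 121)  [q = 5: ≢ 1 ✓]
51^10 ≡ 34 (mod 121)  [q = 11: ≢ 1 ✓]
None equal 1, so ord_121(51) = 110: 51 is a primitive root.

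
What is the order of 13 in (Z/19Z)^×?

18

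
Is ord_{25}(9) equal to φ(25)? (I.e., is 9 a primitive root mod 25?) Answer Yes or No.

No

φ(25) = φ(5^2) = 5·(5−1) = 20 = 2^2 · 5.
An element g generates (Z/25Z)^× iff g^(20/q) ≢ 1 (mod 25) for each prime q ∈ {2, 5}.
9^10 ≡ 1 (mod 25)  [q = 2: ≡ 1 ✗]
9^4 ≡ 11 (mod 25)  [q = 5: ≢ 1 ✓]
The check at q = 2 fails, so 9 generates a proper subgroup.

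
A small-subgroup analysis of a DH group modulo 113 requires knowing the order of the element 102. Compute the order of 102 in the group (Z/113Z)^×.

The order of 102 must divide φ(113) = 113 − 1 = 112 = 2^4 · 7.
Divisors of 112: 1, 2, 4, 7, 8, 14, 16, 28, 56, 112.
Test each divisor d:
102^1 ≡ 102 (mod 113)
102^2 ≡ 8 (mod 113)
102^4 ≡ 64 (mod 113)
102^7 ≡ 18 (mod 113)
102^8 ≡ 28 (mod 113)
102^14 ≡ 98 (mod 113)
102^16 ≡ 106 (mod 113)
102^28 ≡ 112 (mod 113)
102^56 ≡ 1 (mod 113) ✓
Hence ord(102) = 56.

56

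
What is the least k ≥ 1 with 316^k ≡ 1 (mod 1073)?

252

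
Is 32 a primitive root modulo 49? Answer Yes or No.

No

φ(49) = φ(7^2) = 7·(7−1) = 42 = 2 · 3 · 7.
Test 32^(42/q) mod 49 for each prime factor q of 42:
32^21 ≡ 1 (mod 49)  [q = 2: ≡ 1 ✗]
32^14 ≡ 30 (mod 49)  [q = 3: ≢ 1 ✓]
32^6 ≡ 22 (mod 49)  [q = 7: ≢ 1 ✓]
Since 32^21 ≡ 1, the order of 32 divides 21 < 42, so 32 is not a primitive root.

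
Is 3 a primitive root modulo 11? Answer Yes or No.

No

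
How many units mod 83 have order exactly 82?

40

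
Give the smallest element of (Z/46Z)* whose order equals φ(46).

5

φ(46) = φ(2)·φ(23) = 1·22 = 22 = 2 · 11.
Test candidates g = 2, 3, … against the prime factors q ∈ {2, 11} of φ(46): g is a generator iff g^(22/q) ≢ 1 for every such q.
g = 2: gcd(2, 46) = 2 > 1, not a unit — skip.
g = 3: 3^11 ≡ 1 — hits 1, so not a primitive root.
g = 4: gcd(4, 46) = 2 > 1, not a unit — skip.
g = 5: 5^11 ≡ 45; 5^2 ≡ 25 — none is 1, so 5 is a primitive root.
So 5 is the smallest generator of (Z/46Z)^×.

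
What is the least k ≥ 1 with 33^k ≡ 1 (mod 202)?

50

By Lagrange's theorem, ord_202(33) divides φ(202) = φ(2)·φ(101) = 1·100 = 100 = 2^2 · 5^2.
Divisors of 100: 1, 2, 4, 5, 10, 20, 25, 50, 100.
Compute 33^d (mod 202) for the divisors d until we hit 1:
33^1 ≡ 33 (mod 202)
33^2 ≡ 79 (mod 202)
33^4 ≡ 181 (mod 202)
33^5 ≡ 115 (mod 202)
33^10 ≡ 95 (mod 202)
33^20 ≡ 137 (mod 202)
33^25 ≡ 201 (mod 202)
33^50 ≡ 1 (mod 202) ✓
Hence ord(33) = 50.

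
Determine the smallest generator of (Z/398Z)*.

3

φ(398) = φ(2)·φ(199) = 1·198 = 198 = 2 · 3^2 · 11.
g is a primitive root iff g^(198/q) ≢ 1 (mod 398) for each prime q ∈ {2, 3, 11}.
g = 2: gcd(2, 398) = 2 > 1, not a unit — skip.
g = 3: 3^99 ≡ 397; 3^66 ≡ 305; 3^18 ≡ 125 — none is 1, so 3 is a primitive root.
The smallest primitive root modulo 398 is 3.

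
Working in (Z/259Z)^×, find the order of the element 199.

12

By Lagrange's theorem, ord_259(199) divides φ(259) = φ(7·37) = (7−1)·(37−1) = 6·36 = 216 = 2^3 · 3^3.
Divisors of 216: 1, 2, 3, 4, 6, 8, 9, 12, 18, 24, 27, 36, 54, 72, 108, 216.
Evaluate successive powers at the divisors of 216:
199^1 ≡ 199 (mod 259)
199^2 ≡ 233 (mod 259)
199^3 ≡ 6 (mod 259)
199^4 ≡ 158 (mod 259)
199^6 ≡ 36 (mod 259)
199^8 ≡ 100 (mod 259)
199^9 ≡ 216 (mod 259)
199^12 ≡ 1 (mod 259) ✓
Hence ord(199) = 12.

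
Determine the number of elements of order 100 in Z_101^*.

φ(101) = 101 − 1 = 100 = 2^2 · 5^2.
In a cyclic group of order 100, there are φ(d) elements of order d for each divisor d of 100, and zero for non-divisors.
100 = 2^2 · 5^2 divides 100, and φ(100) = 40.

40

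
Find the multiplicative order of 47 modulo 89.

44

ord(47) | φ(89) = 89 − 1 = 88 = 2^3 · 11.
Divisors of 88: 1, 2, 4, 8, 11, 22, 44, 88.
Check 47^d mod 89 for each divisor in increasing order:
47^1 ≡ 47 (mod 89)
47^2 ≡ 73 (mod 89)
47^4 ≡ 78 (mod 89)
47^8 ≡ 32 (mod 89)
47^11 ≡ 55 (mod 89)
47^22 ≡ 88 (mod 89)
47^44 ≡ 1 (mod 89) ✓
The smallest such exponent is 44, so the order of 47 is 44.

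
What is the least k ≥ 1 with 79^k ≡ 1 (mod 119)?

48

Since 79 ∈ (Z/119Z)^×, its order divides φ(119) = φ(7·17) = (7−1)·(17−1) = 6·16 = 96 = 2^5 · 3.
Divisors of 96: 1, 2, 3, 4, 6, 8, 12, 16, 24, 32, 48, 96.
Check 79^d mod 119 for each divisor in increasing order:
79^1 ≡ 79
79^2 ≡ 53
79^3 ≡ 22
79^4 ≡ 72
79^6 ≡ 8
79^8 ≡ 67
79^12 ≡ 64
79^16 ≡ 86
79^24 ≡ 50
79^32 ≡ 18
79^48 ≡ 1
So ord_119(79) = 48.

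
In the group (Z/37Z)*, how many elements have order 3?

2

φ(37) = 37 − 1 = 36 = 2^2 · 3^2.
In a cyclic group of order 36, there are φ(d) elements of order d for each divisor d of 36, and zero for non-divisors.
3 | 36, and φ(3) = 3 − 1 = 2.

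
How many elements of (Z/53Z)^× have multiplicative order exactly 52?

24

φ(53) = 53 − 1 = 52 = 2^2 · 13.
In a cyclic group of order 52, there are φ(d) elements of order d for each divisor d of 52, and zero for non-divisors.
52 = 2^2 · 13 divides 52, and φ(52) = 24.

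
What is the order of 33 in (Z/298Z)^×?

37

By Lagrange's theorem, ord_298(33) divides φ(298) = φ(2)·φ(149) = 1·148 = 148 = 2^2 · 37.
Divisors of 148: 1, 2, 4, 37, 74, 148.
Check 33^d mod 298 for each divisor in increasing order:
33^1 ≡ 33
33^2 ≡ 195
33^4 ≡ 179
33^37 ≡ 1
Hence ord(33) = 37.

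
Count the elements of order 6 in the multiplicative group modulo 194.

2

φ(194) = φ(2)·φ(97) = 1·96 = 96 = 2^5 · 3.
(Z/194Z)^× is cyclic (|G| = 96); a cyclic group of order m has exactly φ(d) elements of each order d | m, and none otherwise.
6 = 2 · 3 divides 96, and φ(6) = 2.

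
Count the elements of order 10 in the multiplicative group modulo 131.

4

φ(131) = 131 − 1 = 130 = 2 · 5 · 13.
In a cyclic group of order 130, there are φ(d) elements of order d for each divisor d of 130, and zero for non-divisors.
10 = 2 · 5 divides 130, and φ(10) = 4.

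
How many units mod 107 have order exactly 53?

φ(107) = 107 − 1 = 106 = 2 · 53.
In a cyclic group of order 106, there are φ(d) elements of order d for each divisor d of 106, and zero for non-divisors.
53 | 106, and φ(53) = 53 − 1 = 52.

52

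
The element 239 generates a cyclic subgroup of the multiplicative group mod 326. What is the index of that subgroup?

1

Since 239 ∈ (Z/326Z)^×, its order divides φ(326) = φ(2)·φ(163) = 1·162 = 162 = 2 · 3^4.
Divisors of 162: 1, 2, 3, 6, 9, 18, 27, 54, 81, 162.
Evaluate successive powers at the divisors of 162:
239^1 ≡ 239
239^2 ≡ 71
239^3 ≡ 17
239^6 ≡ 289
239^9 ≡ 23
239^18 ≡ 203
239^27 ≡ 105
239^54 ≡ 267
239^81 ≡ 325
239^162 ≡ 1
The order of 239 is 162, so the subgroup it generates has 162 elements.
Index = |(Z/326Z)^×| / |⟨239⟩| = 162 / 162 = 1.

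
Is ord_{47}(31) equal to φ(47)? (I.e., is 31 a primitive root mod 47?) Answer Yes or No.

Yes

φ(47) = 47 − 1 = 46 = 2 · 23.
It suffices to check that the order of 31 is not a proper divisor of 46: compute 31^(46/q) for q ∈ {2, 23}.
31^23 ≡ 46 (mod 47)  [q = 2: ≢ 1 ✓]
31^2 ≡ 21 (mod 47)  [q = 23: ≢ 1 ✓]
None equal 1, so ord_47(31) = 46: 31 is a primitive root.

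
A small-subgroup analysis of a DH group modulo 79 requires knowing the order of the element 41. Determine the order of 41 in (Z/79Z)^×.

ord(41) | φ(79) = 79 − 1 = 78 = 2 · 3 · 13.
Divisors of 78: 1, 2, 3, 6, 13, 26, 39, 78.
Test each divisor d:
41^1 ≡ 41 (mod 79)
41^2 ≡ 22 (mod 79)
41^3 ≡ 33 (mod 79)
41^6 ≡ 62 (mod 79)
41^13 ≡ 78 (mod 79)
41^26 ≡ 1 (mod 79) ✓
Therefore the multiplicative order of 41 modulo 79 is 26.

26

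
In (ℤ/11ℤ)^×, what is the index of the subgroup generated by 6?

1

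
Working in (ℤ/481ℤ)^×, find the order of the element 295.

The order of 295 must divide φ(481) = φ(13·37) = (13−1)·(37−1) = 12·36 = 432 = 2^4 · 3^3.
Divisors of 432: 1, 2, 3, 4, 6, 8, 9, 12, 16, 18, 24, 27, 36, 48, 54, 72, 108, 144, 216, 432.
Test each divisor d:
295^1 ≡ 295 (mod 481)
295^2 ≡ 445 (mod 481)
295^3 ≡ 443 (mod 481)
295^4 ≡ 334 (mod 481)
295^6 ≡ 1 (mod 481) ✓
Therefore the multiplicative order of 295 modulo 481 is 6.

6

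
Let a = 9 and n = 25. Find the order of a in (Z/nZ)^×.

10

ord(9) | φ(25) = φ(5^2) = 5·(5−1) = 20 = 2^2 · 5.
Divisors of 20: 1, 2, 4, 5, 10, 20.
Compute 9^d (mod 25) for the divisors d until we hit 1:
9^1 ≡ 9
9^2 ≡ 6
9^4 ≡ 11
9^5 ≡ 24
9^10 ≡ 1
The smallest such exponent is 10, so the order of 9 is 10.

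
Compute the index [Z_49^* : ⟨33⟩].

Since 33 ∈ (Z/49Z)^×, its order divides φ(49) = φ(7^2) = 7·(7−1) = 42 = 2 · 3 · 7.
Divisors of 42: 1, 2, 3, 6, 7, 14, 21, 42.
Test each divisor d:
33^1 ≡ 33 (mod 49)
33^2 ≡ 11 (mod 49)
33^3 ≡ 20 (mod 49)
33^6 ≡ 8 (mod 49)
33^7 ≡ 19 (mod 49)
33^14 ≡ 18 (mod 49)
33^21 ≡ 48 (mod 49)
33^42 ≡ 1 (mod 49) ✓
The order of 33 is 42, so the subgroup it generates has 42 elements.
Index = |(Z/49Z)^×| / |⟨33⟩| = 42 / 42 = 1.

1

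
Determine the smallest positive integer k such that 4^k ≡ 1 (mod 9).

3

ord(4) | φ(9) = φ(3^2) = 3·(3−1) = 6 = 2 · 3.
Divisors of 6: 1, 2, 3, 6.
Evaluate successive powers at the divisors of 6:
4^1 ≡ 4 (mod 9)
4^2 ≡ 7 (mod 9)
4^3 ≡ 1 (mod 9) ✓
So ord_9(4) = 3.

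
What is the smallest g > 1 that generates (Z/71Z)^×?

φ(71) = 71 − 1 = 70 = 2 · 5 · 7.
Test candidates g = 2, 3, … against the prime factors q ∈ {2, 5, 7} of φ(71): g is a generator iff g^(70/q) ≢ 1 for every such q.
g = 2: 2^35 ≡ 1 — hits 1, so not a primitive root.
g = 3: 3^35 ≡ 1 — hits 1, so not a primitive root.
g = 4: 4^35 ≡ 1 — hits 1, so not a primitive root.
g = 5: 5^35 ≡ 1 — hits 1, so not a primitive root.
g = 6: 6^35 ≡ 1 — hits 1, so not a primitive root.
g = 7: 7^35 ≡ 70; 7^14 ≡ 54; 7^10 ≡ 45 — none is 1, so 7 is a primitive root.
The smallest primitive root modulo 71 is 7.

7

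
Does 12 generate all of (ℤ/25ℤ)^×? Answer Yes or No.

Yes

φ(25) = φ(5^2) = 5·(5−1) = 20 = 2^2 · 5.
12 is a primitive root mod 25 iff 12^(φ(25)/q) ≢ 1 for every prime q | φ(25), i.e. q ∈ {2, 5}.
12^10 ≡ 24 (mod 25)  [q = 2: ≢ 1 ✓]
12^4 ≡ 11 (mod 25)  [q = 5: ≢ 1 ✓]
Every test exponent gives a nontrivial residue, hence 12 generates the full group.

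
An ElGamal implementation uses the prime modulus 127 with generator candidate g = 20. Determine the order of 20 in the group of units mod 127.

6

The order of 20 must divide φ(127) = 127 − 1 = 126 = 2 · 3^2 · 7.
Divisors of 126: 1, 2, 3, 6, 7, 9, 14, 18, 21, 42, 63, 126.
Check 20^d mod 127 for each divisor in increasing order:
20^1 ≡ 20
20^2 ≡ 19
20^3 ≡ 126
20^6 ≡ 1
So ord_127(20) = 6.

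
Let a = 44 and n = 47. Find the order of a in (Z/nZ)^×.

46

ord(44) | φ(47) = 47 − 1 = 46 = 2 · 23.
Divisors of 46: 1, 2, 23, 46.
Evaluate successive powers at the divisors of 46:
44^1 ≡ 44
44^2 ≡ 9
44^23 ≡ 46
44^46 ≡ 1
So ord_47(44) = 46.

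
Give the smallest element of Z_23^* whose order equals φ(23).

φ(23) = 23 − 1 = 22 = 2 · 11.
g is a primitive root iff g^(22/q) ≢ 1 (mod 23) for each prime q ∈ {2, 11}.
g = 2: 2^11 ≡ 1 — hits 1, so not a primitive root.
g = 3: 3^11 ≡ 1 — hits 1, so not a primitive root.
g = 4: 4^11 ≡ 1 — hits 1, so not a primitive root.
g = 5: 5^11 ≡ 22; 5^2 ≡ 2 — none is 1, so 5 is a primitive root.
The smallest primitive root modulo 23 is 5.

5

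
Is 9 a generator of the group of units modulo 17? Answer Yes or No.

No

φ(17) = 17 − 1 = 16 = 2^4.
It suffices to check that the order of 9 is not a proper divisor of 16: compute 9^(16/q) for q ∈ {2}.
9^8 ≡ 1 (mod 17)  [q = 2: ≡ 1 ✗]
The check at q = 2 fails, so 9 generates a proper subgroup.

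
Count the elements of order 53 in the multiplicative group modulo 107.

φ(107) = 107 − 1 = 106 = 2 · 53.
Since (Z/107Z)^× is cyclic of order 106, the number of elements of order d is φ(d) when d | 106 and 0 otherwise.
53 | 106, and φ(53) = 53 − 1 = 52.

52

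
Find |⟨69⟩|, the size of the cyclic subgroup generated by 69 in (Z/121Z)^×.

55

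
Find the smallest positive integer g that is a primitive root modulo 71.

φ(71) = 71 − 1 = 70 = 2 · 5 · 7.
Test candidates g = 2, 3, … against the prime factors q ∈ {2, 5, 7} of φ(71): g is a generator iff g^(70/q) ≢ 1 for every such q.
g = 2: 2^35 ≡ 1 — hits 1, so not a primitive root.
g = 3: 3^35 ≡ 1 — hits 1, so not a primitive root.
g = 4: 4^35 ≡ 1 — hits 1, so not a primitive root.
g = 5: 5^35 ≡ 1 — hits 1, so not a primitive root.
g = 6: 6^35 ≡ 1 — hits 1, so not a primitive root.
g = 7: 7^35 ≡ 70; 7^14 ≡ 54; 7^10 ≡ 45 — none is 1, so 7 is a primitive root.
Hence the least primitive root of 71 is 7.

7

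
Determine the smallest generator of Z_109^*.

6

φ(109) = 109 − 1 = 108 = 2^2 · 3^3.
g is a primitive root iff g^(108/q) ≢ 1 (mod 109) for each prime q ∈ {2, 3}.
g = 2: 2^54 ≡ 108; 2^36 ≡ 1 — hits 1, so not a primitive root.
g = 3: 3^54 ≡ 1 — hits 1, so not a primitive root.
g = 4: 4^54 ≡ 1 — hits 1, so not a primitive root.
g = 5: 5^54 ≡ 1 — hits 1, so not a primitive root.
g = 6: 6^54 ≡ 108; 6^36 ≡ 63 — none is 1, so 6 is a primitive root.
Hence the least primitive root of 109 is 6.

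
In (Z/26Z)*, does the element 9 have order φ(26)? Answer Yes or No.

φ(26) = φ(2)·φ(13) = 1·12 = 12 = 2^2 · 3.
9 is a primitive root mod 26 iff 9^(φ(26)/q) ≢ 1 for every prime q | φ(26), i.e. q ∈ {2, 3}.
9^6 ≡ 1 (mod 26)  [q = 2: ≡ 1 ✗]
9^4 ≡ 9 (mod 26)  [q = 3: ≢ 1 ✓]
9^6 ≡ 1 shows ord(9) | 6, strictly less than φ(26); not a primitive root.

No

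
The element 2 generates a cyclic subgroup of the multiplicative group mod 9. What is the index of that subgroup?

1

By Lagrange's theorem, ord_9(2) divides φ(9) = φ(3^2) = 3·(3−1) = 6 = 2 · 3.
Divisors of 6: 1, 2, 3, 6.
Evaluate successive powers at the divisors of 6:
2^1 ≡ 2 (mod 9)
2^2 ≡ 4 (mod 9)
2^3 ≡ 8 (mod 9)
2^6 ≡ 1 (mod 9) ✓
Thus |⟨2⟩| = ord(2) = 6.
[(Z/9Z)^× : ⟨2⟩] = 6/6 = 1.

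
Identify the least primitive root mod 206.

5

φ(206) = φ(2)·φ(103) = 1·102 = 102 = 2 · 3 · 17.
g is a primitive root iff g^(102/q) ≢ 1 (mod 206) for each prime q ∈ {2, 3, 17}.
g = 2: gcd(2, 206) = 2 > 1, not a unit — skip.
g = 3: 3^51 ≡ 205; 3^34 ≡ 1 — hits 1, so not a primitive root.
g = 4: gcd(4, 206) = 2 > 1, not a unit — skip.
g = 5: 5^51 ≡ 205; 5^34 ≡ 159; 5^6 ≡ 175 — none is 1, so 5 is a primitive root.
So 5 is the smallest generator of (Z/206Z)^×.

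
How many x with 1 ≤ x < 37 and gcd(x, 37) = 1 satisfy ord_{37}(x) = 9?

φ(37) = 37 − 1 = 36 = 2^2 · 3^2.
Since (Z/37Z)^× is cyclic of order 36, the number of elements of order d is φ(d) when d | 36 and 0 otherwise.
9 = 3^2 divides 36, and φ(9) = 6.

6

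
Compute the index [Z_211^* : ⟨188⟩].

42

ord(188) | φ(211) = 211 − 1 = 210 = 2 · 3 · 5 · 7.
Divisors of 210: 1, 2, 3, 5, 6, 7, 10, 14, 15, 21, 30, 35, 42, 70, 105, 210.
Evaluate successive powers at the divisors of 210:
188^1 ≡ 188
188^2 ≡ 107
188^3 ≡ 71
188^5 ≡ 1
So ord_211(188) = 5, hence |⟨188⟩| = 5.
The index is φ(211) / ord(188) = 210 / 5 = 42.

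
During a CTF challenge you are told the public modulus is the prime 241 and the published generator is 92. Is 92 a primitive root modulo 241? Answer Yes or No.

Yes

φ(241) = 241 − 1 = 240 = 2^4 · 3 · 5.
An element g generates (Z/241Z)^× iff g^(240/q) ≢ 1 (mod 241) for each prime q ∈ {2, 3, 5}.
92^120 ≡ 240 (mod 241)  [q = 2: ≢ 1 ✓]
92^80 ≡ 225 (mod 241)  [q = 3: ≢ 1 ✓]
92^48 ≡ 87 (mod 241)  [q = 5: ≢ 1 ✓]
All checks pass, so 92 has order 240 and is a primitive root modulo 241.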